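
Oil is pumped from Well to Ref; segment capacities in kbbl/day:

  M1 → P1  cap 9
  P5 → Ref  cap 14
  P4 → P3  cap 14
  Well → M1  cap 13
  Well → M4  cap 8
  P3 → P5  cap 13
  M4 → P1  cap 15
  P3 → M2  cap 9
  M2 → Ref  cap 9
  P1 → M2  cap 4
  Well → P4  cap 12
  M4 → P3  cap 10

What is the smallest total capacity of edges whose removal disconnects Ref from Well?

Augment Well→M4→P3→P5→Ref: bottleneck 8, flow now 8.
Augment Well→M1→P1→M2→Ref: bottleneck 4, flow now 12.
Augment Well→P4→P3→P5→Ref: bottleneck 5, flow now 17.
Augment Well→P4→P3→M2→Ref: bottleneck 5, flow now 22.
No augmenting path remains; maximum flow = 22.
By max-flow min-cut, the minimum cut capacity equals the max flow.
In the residual graph, reachable from Well: {Well, M4, M1, P4, P3, P1, M2}.
Min-cut edges: P3→P5 (13), M2→Ref (9); capacity 13 + 9 = 22.

22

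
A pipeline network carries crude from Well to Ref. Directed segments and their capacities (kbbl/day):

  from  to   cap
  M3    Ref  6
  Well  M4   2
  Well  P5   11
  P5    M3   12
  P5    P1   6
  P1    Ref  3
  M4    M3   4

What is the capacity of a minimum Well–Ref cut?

9

Augment Well→M4→M3→Ref: bottleneck 2, flow now 2.
Augment Well→P5→M3→Ref: bottleneck 4, flow now 6.
Augment Well→P5→P1→Ref: bottleneck 3, flow now 9.
No augmenting path remains; maximum flow = 9.
By max-flow min-cut, the minimum cut capacity equals the max flow.
In the residual graph, reachable from Well: {Well, M4, P5, M3, P1}.
Min-cut edges: M3→Ref (6), P1→Ref (3); capacity 6 + 3 = 9.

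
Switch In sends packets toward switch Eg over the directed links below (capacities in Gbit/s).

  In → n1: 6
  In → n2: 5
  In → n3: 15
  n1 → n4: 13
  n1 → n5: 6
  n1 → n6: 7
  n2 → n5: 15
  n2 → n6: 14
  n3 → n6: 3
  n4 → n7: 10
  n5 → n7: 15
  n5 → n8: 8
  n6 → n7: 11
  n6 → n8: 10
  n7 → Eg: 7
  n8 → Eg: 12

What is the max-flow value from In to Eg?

14

Augment In→n1→n4→n7→Eg: bottleneck 6, flow now 6.
Augment In→n2→n5→n7→Eg: bottleneck 1, flow now 7.
Augment In→n2→n5→n8→Eg: bottleneck 4, flow now 11.
Augment In→n3→n6→n8→Eg: bottleneck 3, flow now 14.
No augmenting path remains; maximum flow = 14.
In the residual graph, reachable from In: {In, n3}.
Min-cut edges: In→n1 (6), In→n2 (5), n3→n6 (3); capacity 6 + 5 + 3 = 14.
This cut is saturated, so no flow can exceed 14.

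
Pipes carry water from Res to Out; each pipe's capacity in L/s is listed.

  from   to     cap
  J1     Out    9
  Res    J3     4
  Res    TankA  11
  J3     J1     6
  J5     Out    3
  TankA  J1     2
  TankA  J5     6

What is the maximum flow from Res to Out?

9

Augment Res→TankA→J1→Out: bottleneck 2, flow now 2.
Augment Res→TankA→J5→Out: bottleneck 3, flow now 5.
Augment Res→J3→J1→Out: bottleneck 4, flow now 9.
No augmenting path remains; maximum flow = 9.
In the residual graph, reachable from Res: {Res, TankA, J5}.
Min-cut edges: Res→J3 (4), TankA→J1 (2), J5→Out (3); capacity 4 + 2 + 3 = 9.
This cut is saturated, so no flow can exceed 9.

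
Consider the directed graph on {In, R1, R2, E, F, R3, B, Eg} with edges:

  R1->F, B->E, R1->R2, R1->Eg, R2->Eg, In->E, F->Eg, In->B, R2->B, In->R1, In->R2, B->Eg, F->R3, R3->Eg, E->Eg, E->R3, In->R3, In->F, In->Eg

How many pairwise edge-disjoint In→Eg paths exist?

Assign every edge capacity 1; by Menger, the answer equals the max flow.
Path In→Eg (+1); total 1.
Path In→R1→Eg (+1); total 2.
Path In→R2→Eg (+1); total 3.
Path In→E→Eg (+1); total 4.
Path In→F→Eg (+1); total 5.
Path In→R3→Eg (+1); total 6.
Path In→B→Eg (+1); total 7.
No residual In→Eg path; max flow = 7.
Certifying cut of size 7: {In→B, In→E, In→Eg, In→F, In→R1, In→R2, In→R3}.

7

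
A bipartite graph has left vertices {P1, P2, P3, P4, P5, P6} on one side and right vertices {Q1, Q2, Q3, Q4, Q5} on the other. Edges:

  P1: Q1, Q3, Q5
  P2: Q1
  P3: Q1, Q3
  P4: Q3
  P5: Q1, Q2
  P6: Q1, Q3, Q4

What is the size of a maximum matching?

Unit-capacity flow: source→left, listed edges, right→sink; max matching = max flow.
Augmenting path P1→Q1 (+1); matched 1.
Augmenting path P3→Q3 (+1); matched 2.
Augmenting path P5→Q2 (+1); matched 3.
Augmenting path P6→Q4 (+1); matched 4.
Augmenting path P2→Q1→P1→Q5 (+1); matched 5.
No augmenting path remains; maximum matching = 5.
König certificate: {P1, P5, P6, Q1, Q3} is a vertex cover of size 5 (every listed pair touches it), so no matching can be larger.

5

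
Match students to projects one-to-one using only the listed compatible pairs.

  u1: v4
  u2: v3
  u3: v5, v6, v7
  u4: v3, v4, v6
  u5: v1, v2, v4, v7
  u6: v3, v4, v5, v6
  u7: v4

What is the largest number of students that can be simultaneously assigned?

6

Unit-capacity flow: source→left, listed edges, right→sink; max matching = max flow.
Augmenting path u1→v4 (+1); matched 1.
Augmenting path u2→v3 (+1); matched 2.
Augmenting path u3→v5 (+1); matched 3.
Augmenting path u4→v6 (+1); matched 4.
Augmenting path u5→v1 (+1); matched 5.
Augmenting path u6→v5→u3→v7 (+1); matched 6.
No augmenting path remains; maximum matching = 6.
König certificate: {u2, u3, u4, u5, u6, v4} is a vertex cover of size 6 (every listed pair touches it), so no matching can be larger.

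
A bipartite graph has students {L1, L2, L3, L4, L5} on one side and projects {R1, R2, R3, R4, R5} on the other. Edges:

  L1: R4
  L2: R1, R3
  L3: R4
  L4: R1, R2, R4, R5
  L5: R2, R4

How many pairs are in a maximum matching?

4

Unit-capacity flow: source→left, listed edges, right→sink; max matching = max flow.
Augmenting path L1→R4 (+1); matched 1.
Augmenting path L2→R1 (+1); matched 2.
Augmenting path L4→R2 (+1); matched 3.
Augmenting path L5→R2→L4→R5 (+1); matched 4.
No augmenting path remains; maximum matching = 4.
König certificate: {L2, L4, L5, R4} is a vertex cover of size 4 (every listed pair touches it), so no matching can be larger.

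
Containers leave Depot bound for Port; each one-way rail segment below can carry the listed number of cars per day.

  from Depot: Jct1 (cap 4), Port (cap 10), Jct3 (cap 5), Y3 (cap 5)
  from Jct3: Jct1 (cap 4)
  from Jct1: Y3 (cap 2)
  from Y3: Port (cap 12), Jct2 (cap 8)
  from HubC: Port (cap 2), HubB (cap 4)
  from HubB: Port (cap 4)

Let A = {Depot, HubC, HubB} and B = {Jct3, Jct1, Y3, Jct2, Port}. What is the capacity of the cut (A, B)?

30

Edges leaving {Depot, HubC, HubB}: Depot→Jct3 (5), Depot→Jct1 (4), Depot→Y3 (5), Depot→Port (10), HubC→Port (2), HubB→Port (4).
Cut capacity = 5 + 4 + 5 + 10 + 2 + 4 = 30.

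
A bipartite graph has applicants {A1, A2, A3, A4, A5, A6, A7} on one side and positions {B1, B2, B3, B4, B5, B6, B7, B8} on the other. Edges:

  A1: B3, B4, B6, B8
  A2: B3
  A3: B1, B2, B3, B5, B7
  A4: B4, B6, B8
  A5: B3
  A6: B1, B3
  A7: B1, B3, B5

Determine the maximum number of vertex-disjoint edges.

Unit-capacity flow: source→left, listed edges, right→sink; max matching = max flow.
Augmenting path A1→B3 (+1); matched 1.
Augmenting path A3→B1 (+1); matched 2.
Augmenting path A4→B4 (+1); matched 3.
Augmenting path A7→B5 (+1); matched 4.
Augmenting path A2→B3→A1→B6 (+1); matched 5.
Augmenting path A6→B1→A3→B2 (+1); matched 6.
No augmenting path remains; maximum matching = 6.
König certificate: {A1, A3, A4, A6, A7, B3} is a vertex cover of size 6 (every listed pair touches it), so no matching can be larger.

6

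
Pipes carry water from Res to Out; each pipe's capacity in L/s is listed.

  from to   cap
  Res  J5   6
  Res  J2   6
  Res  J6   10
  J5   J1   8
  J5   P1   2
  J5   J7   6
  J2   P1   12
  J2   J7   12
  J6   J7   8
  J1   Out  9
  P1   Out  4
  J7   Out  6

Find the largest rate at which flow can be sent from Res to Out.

16

Augment Res→J5→J1→Out: bottleneck 6, flow now 6.
Augment Res→J2→P1→Out: bottleneck 4, flow now 10.
Augment Res→J2→J7→Out: bottleneck 2, flow now 12.
Augment Res→J6→J7→Out: bottleneck 4, flow now 16.
No augmenting path remains; maximum flow = 16.
In the residual graph, reachable from Res: {Res, J2, J6, P1, J7}.
Min-cut edges: Res→J5 (6), P1→Out (4), J7→Out (6); capacity 6 + 4 + 6 = 16.
This cut is saturated, so no flow can exceed 16.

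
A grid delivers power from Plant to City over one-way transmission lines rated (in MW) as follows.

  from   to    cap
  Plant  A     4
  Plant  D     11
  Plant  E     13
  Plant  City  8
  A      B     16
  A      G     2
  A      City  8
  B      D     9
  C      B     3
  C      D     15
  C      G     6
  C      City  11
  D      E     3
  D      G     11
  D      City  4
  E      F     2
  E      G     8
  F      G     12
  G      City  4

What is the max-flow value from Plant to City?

Augment Plant→City: bottleneck 8, flow now 8.
Augment Plant→A→City: bottleneck 4, flow now 12.
Augment Plant→D→City: bottleneck 4, flow now 16.
Augment Plant→D→G→City: bottleneck 4, flow now 20.
No augmenting path remains; maximum flow = 20.
In the residual graph, reachable from Plant: {Plant, D, E, F, G}.
Min-cut edges: Plant→A (4), Plant→City (8), D→City (4), G→City (4); capacity 4 + 8 + 4 + 4 = 20.
This cut is saturated, so no flow can exceed 20.

20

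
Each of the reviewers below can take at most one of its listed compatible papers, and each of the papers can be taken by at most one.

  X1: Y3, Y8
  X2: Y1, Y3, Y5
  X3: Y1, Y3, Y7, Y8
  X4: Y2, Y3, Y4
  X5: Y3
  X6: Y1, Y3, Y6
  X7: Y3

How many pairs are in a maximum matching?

Unit-capacity flow: source→left, listed edges, right→sink; max matching = max flow.
Augmenting path X1→Y3 (+1); matched 1.
Augmenting path X2→Y1 (+1); matched 2.
Augmenting path X3→Y7 (+1); matched 3.
Augmenting path X4→Y2 (+1); matched 4.
Augmenting path X6→Y6 (+1); matched 5.
Augmenting path X5→Y3→X1→Y8 (+1); matched 6.
No augmenting path remains; maximum matching = 6.
König certificate: {X1, X2, X3, X4, X6, Y3} is a vertex cover of size 6 (every listed pair touches it), so no matching can be larger.

6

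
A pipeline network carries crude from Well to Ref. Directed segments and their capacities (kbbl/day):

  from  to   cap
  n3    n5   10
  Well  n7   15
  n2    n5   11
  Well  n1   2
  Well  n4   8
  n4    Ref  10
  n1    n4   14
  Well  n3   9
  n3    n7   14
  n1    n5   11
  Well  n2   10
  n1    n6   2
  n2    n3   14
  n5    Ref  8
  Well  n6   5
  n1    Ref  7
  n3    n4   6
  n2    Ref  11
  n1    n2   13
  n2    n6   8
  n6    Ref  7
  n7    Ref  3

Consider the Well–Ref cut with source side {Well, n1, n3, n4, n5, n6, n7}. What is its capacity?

Edges leaving {Well, n1, n3, n4, n5, n6, n7}: Well→n2 (10), n1→n2 (13), n1→Ref (7), n4→Ref (10), n5→Ref (8), n6→Ref (7), n7→Ref (3).
Cut capacity = 10 + 13 + 7 + 10 + 8 + 7 + 3 = 58.

58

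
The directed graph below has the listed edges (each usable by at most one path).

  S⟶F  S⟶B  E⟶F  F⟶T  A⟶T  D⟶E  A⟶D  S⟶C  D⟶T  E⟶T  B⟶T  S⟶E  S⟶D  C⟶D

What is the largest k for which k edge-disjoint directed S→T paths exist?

4

Assign every edge capacity 1; by Menger, the answer equals the max flow.
Path S→B→T (+1); total 1.
Path S→D→T (+1); total 2.
Path S→E→T (+1); total 3.
Path S→F→T (+1); total 4.
No residual S→T path; max flow = 4.
Certifying cut of size 4: {D→T, E→T, F→T, S→B}.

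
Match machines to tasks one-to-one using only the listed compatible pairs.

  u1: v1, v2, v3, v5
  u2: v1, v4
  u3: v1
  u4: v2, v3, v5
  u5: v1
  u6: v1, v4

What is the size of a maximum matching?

Unit-capacity flow: source→left, listed edges, right→sink; max matching = max flow.
Augmenting path u1→v1 (+1); matched 1.
Augmenting path u2→v4 (+1); matched 2.
Augmenting path u4→v2 (+1); matched 3.
Augmenting path u3→v1→u1→v3 (+1); matched 4.
No augmenting path remains; maximum matching = 4.
König certificate: {u1, u4, v1, v4} is a vertex cover of size 4 (every listed pair touches it), so no matching can be larger.

4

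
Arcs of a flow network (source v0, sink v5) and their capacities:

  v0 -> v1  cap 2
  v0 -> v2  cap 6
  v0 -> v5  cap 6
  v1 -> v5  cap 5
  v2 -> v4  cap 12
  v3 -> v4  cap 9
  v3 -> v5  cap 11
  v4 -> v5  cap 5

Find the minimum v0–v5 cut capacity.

13

Augment v0→v5: bottleneck 6, flow now 6.
Augment v0→v1→v5: bottleneck 2, flow now 8.
Augment v0→v2→v4→v5: bottleneck 5, flow now 13.
No augmenting path remains; maximum flow = 13.
By max-flow min-cut, the minimum cut capacity equals the max flow.
In the residual graph, reachable from v0: {v0, v2, v4}.
Min-cut edges: v0→v1 (2), v0→v5 (6), v4→v5 (5); capacity 2 + 6 + 5 = 13.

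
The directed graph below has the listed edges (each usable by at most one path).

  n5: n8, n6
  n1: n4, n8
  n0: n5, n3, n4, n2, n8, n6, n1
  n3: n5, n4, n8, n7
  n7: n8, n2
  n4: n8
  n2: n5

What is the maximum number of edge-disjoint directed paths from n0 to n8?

Assign every edge capacity 1; by Menger, the answer equals the max flow.
Path n0→n8 (+1); total 1.
Path n0→n1→n8 (+1); total 2.
Path n0→n3→n8 (+1); total 3.
Path n0→n4→n8 (+1); total 4.
Path n0→n5→n8 (+1); total 5.
No residual n0→n8 path; max flow = 5.
Certifying cut of size 5: {n0→n1, n0→n3, n0→n4, n0→n8, n5→n8}.

5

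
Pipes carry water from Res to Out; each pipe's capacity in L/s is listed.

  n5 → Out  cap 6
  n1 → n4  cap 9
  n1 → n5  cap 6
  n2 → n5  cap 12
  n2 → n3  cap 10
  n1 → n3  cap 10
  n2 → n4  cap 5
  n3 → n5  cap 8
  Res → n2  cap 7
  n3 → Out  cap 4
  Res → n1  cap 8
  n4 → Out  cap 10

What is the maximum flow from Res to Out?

Augment Res→n1→n3→Out: bottleneck 4, flow now 4.
Augment Res→n1→n4→Out: bottleneck 4, flow now 8.
Augment Res→n2→n4→Out: bottleneck 5, flow now 13.
Augment Res→n2→n5→Out: bottleneck 2, flow now 15.
No augmenting path remains; maximum flow = 15.
In the residual graph, reachable from Res: {Res}.
Min-cut edges: Res→n1 (8), Res→n2 (7); capacity 8 + 7 = 15.
This cut is saturated, so no flow can exceed 15.

15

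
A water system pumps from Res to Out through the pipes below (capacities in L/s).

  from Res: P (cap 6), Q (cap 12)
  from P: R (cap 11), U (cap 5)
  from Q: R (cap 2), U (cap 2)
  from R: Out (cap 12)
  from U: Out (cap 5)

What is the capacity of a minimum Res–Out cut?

Augment Res→P→R→Out: bottleneck 6, flow now 6.
Augment Res→Q→R→Out: bottleneck 2, flow now 8.
Augment Res→Q→U→Out: bottleneck 2, flow now 10.
No augmenting path remains; maximum flow = 10.
By max-flow min-cut, the minimum cut capacity equals the max flow.
In the residual graph, reachable from Res: {Res, Q}.
Min-cut edges: Res→P (6), Q→R (2), Q→U (2); capacity 6 + 2 + 2 = 10.

10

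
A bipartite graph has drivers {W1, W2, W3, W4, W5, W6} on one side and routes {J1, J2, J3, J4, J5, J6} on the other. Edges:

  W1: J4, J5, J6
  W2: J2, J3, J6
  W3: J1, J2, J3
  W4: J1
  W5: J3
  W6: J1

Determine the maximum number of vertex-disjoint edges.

5

Unit-capacity flow: source→left, listed edges, right→sink; max matching = max flow.
Augmenting path W1→J4 (+1); matched 1.
Augmenting path W2→J2 (+1); matched 2.
Augmenting path W3→J1 (+1); matched 3.
Augmenting path W5→J3 (+1); matched 4.
Augmenting path W4→J1→W3→J2→W2→J6 (+1); matched 5.
No augmenting path remains; maximum matching = 5.
König certificate: {W1, W2, W3, W5, J1} is a vertex cover of size 5 (every listed pair touches it), so no matching can be larger.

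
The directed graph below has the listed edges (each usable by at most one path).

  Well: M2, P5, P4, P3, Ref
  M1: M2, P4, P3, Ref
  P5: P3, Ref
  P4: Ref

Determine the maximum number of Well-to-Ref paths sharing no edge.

3

Assign every edge capacity 1; by Menger, the answer equals the max flow.
Path Well→Ref (+1); total 1.
Path Well→P5→Ref (+1); total 2.
Path Well→P4→Ref (+1); total 3.
No residual Well→Ref path; max flow = 3.
Certifying cut of size 3: {Well→P4, Well→P5, Well→Ref}.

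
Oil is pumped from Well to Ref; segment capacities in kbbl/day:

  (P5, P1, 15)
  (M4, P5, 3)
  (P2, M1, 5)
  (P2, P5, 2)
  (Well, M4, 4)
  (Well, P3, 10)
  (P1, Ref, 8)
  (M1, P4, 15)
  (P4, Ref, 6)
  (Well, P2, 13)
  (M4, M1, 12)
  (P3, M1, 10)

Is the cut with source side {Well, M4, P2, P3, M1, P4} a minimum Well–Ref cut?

Yes — it is a minimum cut (capacity 11).

Given cut capacity: 3 + 2 + 6 = 11.
Augment Well→M4→P5→P1→Ref: bottleneck 3, flow now 3.
Augment Well→M4→M1→P4→Ref: bottleneck 1, flow now 4.
Augment Well→P2→P5→P1→Ref: bottleneck 2, flow now 6.
Augment Well→P2→M1→P4→Ref: bottleneck 5, flow now 11.
No augmenting path remains; maximum flow = 11.
Cut capacity 11 equals the max flow, so it is a minimum cut.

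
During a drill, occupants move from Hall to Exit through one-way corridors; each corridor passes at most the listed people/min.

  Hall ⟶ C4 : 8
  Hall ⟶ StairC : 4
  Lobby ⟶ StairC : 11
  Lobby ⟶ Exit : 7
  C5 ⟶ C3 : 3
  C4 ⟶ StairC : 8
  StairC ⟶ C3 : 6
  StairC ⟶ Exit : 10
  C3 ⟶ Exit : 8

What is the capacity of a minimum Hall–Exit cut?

12

Augment Hall→StairC→Exit: bottleneck 4, flow now 4.
Augment Hall→C4→StairC→Exit: bottleneck 6, flow now 10.
Augment Hall→C4→StairC→C3→Exit: bottleneck 2, flow now 12.
No augmenting path remains; maximum flow = 12.
By max-flow min-cut, the minimum cut capacity equals the max flow.
In the residual graph, reachable from Hall: {Hall}.
Min-cut edges: Hall→C4 (8), Hall→StairC (4); capacity 8 + 4 = 12.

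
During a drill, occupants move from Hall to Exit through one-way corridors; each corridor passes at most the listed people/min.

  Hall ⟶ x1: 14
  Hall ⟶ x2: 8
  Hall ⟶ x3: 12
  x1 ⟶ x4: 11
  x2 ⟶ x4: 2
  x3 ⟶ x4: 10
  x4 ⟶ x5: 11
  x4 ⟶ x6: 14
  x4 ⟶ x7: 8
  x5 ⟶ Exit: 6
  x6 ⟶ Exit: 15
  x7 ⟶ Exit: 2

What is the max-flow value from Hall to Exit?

22

Augment Hall→x1→x4→x5→Exit: bottleneck 6, flow now 6.
Augment Hall→x1→x4→x6→Exit: bottleneck 5, flow now 11.
Augment Hall→x2→x4→x6→Exit: bottleneck 2, flow now 13.
Augment Hall→x3→x4→x6→Exit: bottleneck 7, flow now 20.
Augment Hall→x3→x4→x7→Exit: bottleneck 2, flow now 22.
No augmenting path remains; maximum flow = 22.
In the residual graph, reachable from Hall: {Hall, x1, x2, x3, x4, x5, x7}.
Min-cut edges: x4→x6 (14), x5→Exit (6), x7→Exit (2); capacity 14 + 6 + 2 = 22.
This cut is saturated, so no flow can exceed 22.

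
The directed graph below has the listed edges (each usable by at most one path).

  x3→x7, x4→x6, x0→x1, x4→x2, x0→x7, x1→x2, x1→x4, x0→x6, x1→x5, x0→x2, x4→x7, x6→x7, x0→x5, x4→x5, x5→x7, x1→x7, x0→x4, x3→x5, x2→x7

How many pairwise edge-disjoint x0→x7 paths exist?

6

Assign every edge capacity 1; by Menger, the answer equals the max flow.
Path x0→x7 (+1); total 1.
Path x0→x1→x7 (+1); total 2.
Path x0→x2→x7 (+1); total 3.
Path x0→x4→x7 (+1); total 4.
Path x0→x5→x7 (+1); total 5.
Path x0→x6→x7 (+1); total 6.
No residual x0→x7 path; max flow = 6.
Certifying cut of size 6: {x0→x1, x0→x2, x0→x4, x0→x5, x0→x6, x0→x7}.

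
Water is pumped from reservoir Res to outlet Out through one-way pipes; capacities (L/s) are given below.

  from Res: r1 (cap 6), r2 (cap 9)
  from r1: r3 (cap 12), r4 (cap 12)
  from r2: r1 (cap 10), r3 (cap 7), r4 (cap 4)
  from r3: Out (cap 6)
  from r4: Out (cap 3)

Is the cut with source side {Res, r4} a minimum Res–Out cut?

Given cut capacity: 6 + 9 + 3 = 18.
Augment Res→r1→r3→Out: bottleneck 6, flow now 6.
Augment Res→r2→r4→Out: bottleneck 3, flow now 9.
No augmenting path remains; maximum flow = 9.
In the residual graph, reachable from Res: {Res, r1, r2, r3, r4}.
Min-cut edges: r3→Out (6), r4→Out (3); capacity 6 + 3 = 9.
Cut capacity 18 exceeds the max flow 9, so it is not minimum.

No — its capacity is 18, but the minimum cut has capacity 9.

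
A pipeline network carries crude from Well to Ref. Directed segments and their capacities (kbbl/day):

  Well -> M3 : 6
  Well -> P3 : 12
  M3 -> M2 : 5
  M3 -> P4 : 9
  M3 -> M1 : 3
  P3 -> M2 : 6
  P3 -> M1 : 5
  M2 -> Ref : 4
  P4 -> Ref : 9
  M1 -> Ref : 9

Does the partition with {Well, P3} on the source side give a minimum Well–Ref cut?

Given cut capacity: 6 + 6 + 5 = 17.
Augment Well→M3→M2→Ref: bottleneck 4, flow now 4.
Augment Well→M3→P4→Ref: bottleneck 2, flow now 6.
Augment Well→P3→M1→Ref: bottleneck 5, flow now 11.
Augment Well→P3→M2→M3→P4→Ref: bottleneck 4, flow now 15. (uses reverse residual edge)
No augmenting path remains; maximum flow = 15.
In the residual graph, reachable from Well: {Well, P3, M2}.
Min-cut edges: Well→M3 (6), P3→M1 (5), M2→Ref (4); capacity 6 + 5 + 4 = 15.
Cut capacity 17 exceeds the max flow 15, so it is not minimum.

No — its capacity is 17, but the minimum cut has capacity 15.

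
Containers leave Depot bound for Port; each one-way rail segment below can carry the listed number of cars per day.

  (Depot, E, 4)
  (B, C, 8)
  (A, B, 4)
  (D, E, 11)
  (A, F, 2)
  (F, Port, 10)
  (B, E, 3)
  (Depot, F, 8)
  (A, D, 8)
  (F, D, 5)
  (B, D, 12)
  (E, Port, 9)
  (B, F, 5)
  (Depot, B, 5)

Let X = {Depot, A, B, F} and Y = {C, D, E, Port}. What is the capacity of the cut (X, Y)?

Edges leaving {Depot, A, B, F}: Depot→E (4), A→D (8), B→C (8), B→D (12), B→E (3), F→D (5), F→Port (10).
Cut capacity = 4 + 8 + 8 + 12 + 3 + 5 + 10 = 50.

50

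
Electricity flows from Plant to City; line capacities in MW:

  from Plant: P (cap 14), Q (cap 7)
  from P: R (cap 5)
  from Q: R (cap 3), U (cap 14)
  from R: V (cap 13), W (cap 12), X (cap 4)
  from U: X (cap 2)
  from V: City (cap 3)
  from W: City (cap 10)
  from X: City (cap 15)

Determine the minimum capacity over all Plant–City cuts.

10

Augment Plant→P→R→V→City: bottleneck 3, flow now 3.
Augment Plant→P→R→W→City: bottleneck 2, flow now 5.
Augment Plant→Q→R→W→City: bottleneck 3, flow now 8.
Augment Plant→Q→U→X→City: bottleneck 2, flow now 10.
No augmenting path remains; maximum flow = 10.
By max-flow min-cut, the minimum cut capacity equals the max flow.
In the residual graph, reachable from Plant: {Plant, P, Q, U}.
Min-cut edges: P→R (5), Q→R (3), U→X (2); capacity 5 + 3 + 2 = 10.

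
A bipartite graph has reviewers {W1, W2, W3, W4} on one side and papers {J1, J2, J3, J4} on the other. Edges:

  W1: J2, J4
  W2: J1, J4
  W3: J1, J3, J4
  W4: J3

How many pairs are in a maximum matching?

4

Unit-capacity flow: source→left, listed edges, right→sink; max matching = max flow.
Augmenting path W1→J2 (+1); matched 1.
Augmenting path W2→J1 (+1); matched 2.
Augmenting path W3→J3 (+1); matched 3.
Augmenting path W4→J3→W3→J4 (+1); matched 4.
No augmenting path remains; maximum matching = 4.
König certificate: {W1, W2, W3, W4} is a vertex cover of size 4 (every listed pair touches it), so no matching can be larger.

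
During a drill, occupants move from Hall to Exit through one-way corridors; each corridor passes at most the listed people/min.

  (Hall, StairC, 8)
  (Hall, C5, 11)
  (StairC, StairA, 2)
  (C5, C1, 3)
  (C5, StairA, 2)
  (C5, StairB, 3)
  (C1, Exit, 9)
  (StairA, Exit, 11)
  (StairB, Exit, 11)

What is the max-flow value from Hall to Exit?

Augment Hall→StairC→StairA→Exit: bottleneck 2, flow now 2.
Augment Hall→C5→C1→Exit: bottleneck 3, flow now 5.
Augment Hall→C5→StairA→Exit: bottleneck 2, flow now 7.
Augment Hall→C5→StairB→Exit: bottleneck 3, flow now 10.
No augmenting path remains; maximum flow = 10.
In the residual graph, reachable from Hall: {Hall, StairC, C5}.
Min-cut edges: StairC→StairA (2), C5→C1 (3), C5→StairA (2), C5→StairB (3); capacity 2 + 3 + 2 + 3 = 10.
This cut is saturated, so no flow can exceed 10.

10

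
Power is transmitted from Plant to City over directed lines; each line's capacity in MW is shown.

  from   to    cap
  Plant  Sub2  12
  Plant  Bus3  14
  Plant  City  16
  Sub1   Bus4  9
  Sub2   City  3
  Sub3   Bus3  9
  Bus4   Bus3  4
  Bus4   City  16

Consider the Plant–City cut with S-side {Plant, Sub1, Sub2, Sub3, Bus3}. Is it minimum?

Given cut capacity: 16 + 9 + 3 = 28.
Augment Plant→City: bottleneck 16, flow now 16.
Augment Plant→Sub2→City: bottleneck 3, flow now 19.
No augmenting path remains; maximum flow = 19.
In the residual graph, reachable from Plant: {Plant, Sub2, Bus3}.
Min-cut edges: Plant→City (16), Sub2→City (3); capacity 16 + 3 = 19.
Cut capacity 28 exceeds the max flow 19, so it is not minimum.

No — its capacity is 28, but the minimum cut has capacity 19.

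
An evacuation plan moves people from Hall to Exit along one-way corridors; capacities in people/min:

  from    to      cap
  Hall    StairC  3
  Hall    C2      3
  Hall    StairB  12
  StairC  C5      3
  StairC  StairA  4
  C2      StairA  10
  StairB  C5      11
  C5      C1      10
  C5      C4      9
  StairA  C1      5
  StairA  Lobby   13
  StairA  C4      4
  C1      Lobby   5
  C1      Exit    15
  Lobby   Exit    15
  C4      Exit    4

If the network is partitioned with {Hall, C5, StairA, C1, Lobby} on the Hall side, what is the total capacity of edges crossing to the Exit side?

61

Edges leaving {Hall, C5, StairA, C1, Lobby}: Hall→StairC (3), Hall→C2 (3), Hall→StairB (12), C5→C4 (9), StairA→C4 (4), C1→Exit (15), Lobby→Exit (15).
Cut capacity = 3 + 3 + 12 + 9 + 4 + 15 + 15 = 61.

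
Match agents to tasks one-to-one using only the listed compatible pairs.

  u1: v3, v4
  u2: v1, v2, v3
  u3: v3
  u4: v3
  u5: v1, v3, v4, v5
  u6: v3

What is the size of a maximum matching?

Unit-capacity flow: source→left, listed edges, right→sink; max matching = max flow.
Augmenting path u1→v3 (+1); matched 1.
Augmenting path u2→v1 (+1); matched 2.
Augmenting path u5→v4 (+1); matched 3.
Augmenting path u3→v3→u1→v4→u5→v5 (+1); matched 4.
No augmenting path remains; maximum matching = 4.
König certificate: {u1, u2, u5, v3} is a vertex cover of size 4 (every listed pair touches it), so no matching can be larger.

4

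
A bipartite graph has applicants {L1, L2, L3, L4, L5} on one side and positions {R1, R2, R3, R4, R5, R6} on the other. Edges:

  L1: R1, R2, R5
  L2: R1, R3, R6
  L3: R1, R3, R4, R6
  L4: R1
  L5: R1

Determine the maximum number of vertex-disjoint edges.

Unit-capacity flow: source→left, listed edges, right→sink; max matching = max flow.
Augmenting path L1→R1 (+1); matched 1.
Augmenting path L2→R3 (+1); matched 2.
Augmenting path L3→R4 (+1); matched 3.
Augmenting path L4→R1→L1→R2 (+1); matched 4.
No augmenting path remains; maximum matching = 4.
König certificate: {L1, L2, L3, R1} is a vertex cover of size 4 (every listed pair touches it), so no matching can be larger.

4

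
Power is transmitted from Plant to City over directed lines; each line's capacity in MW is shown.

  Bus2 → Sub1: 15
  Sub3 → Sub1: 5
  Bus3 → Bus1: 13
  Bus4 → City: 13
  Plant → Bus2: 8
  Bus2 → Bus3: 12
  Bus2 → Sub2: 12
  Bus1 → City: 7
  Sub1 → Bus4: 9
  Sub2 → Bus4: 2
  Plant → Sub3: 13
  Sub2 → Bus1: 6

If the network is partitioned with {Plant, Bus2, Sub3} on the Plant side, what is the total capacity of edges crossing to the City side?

44

Edges leaving {Plant, Bus2, Sub3}: Bus2→Bus3 (12), Bus2→Sub2 (12), Bus2→Sub1 (15), Sub3→Sub1 (5).
Cut capacity = 12 + 12 + 15 + 5 = 44.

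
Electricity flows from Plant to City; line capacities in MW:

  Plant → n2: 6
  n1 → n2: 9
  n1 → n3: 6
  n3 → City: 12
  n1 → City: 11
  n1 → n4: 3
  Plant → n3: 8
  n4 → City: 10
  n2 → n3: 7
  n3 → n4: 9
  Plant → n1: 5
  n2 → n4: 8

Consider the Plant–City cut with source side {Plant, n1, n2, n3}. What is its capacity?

43

Edges leaving {Plant, n1, n2, n3}: n1→n4 (3), n1→City (11), n2→n4 (8), n3→n4 (9), n3→City (12).
Cut capacity = 3 + 11 + 8 + 9 + 12 = 43.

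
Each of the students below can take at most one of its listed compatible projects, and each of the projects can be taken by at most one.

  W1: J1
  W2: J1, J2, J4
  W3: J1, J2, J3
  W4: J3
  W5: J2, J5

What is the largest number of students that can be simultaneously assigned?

5

Unit-capacity flow: source→left, listed edges, right→sink; max matching = max flow.
Augmenting path W1→J1 (+1); matched 1.
Augmenting path W2→J2 (+1); matched 2.
Augmenting path W3→J3 (+1); matched 3.
Augmenting path W5→J5 (+1); matched 4.
Augmenting path W4→J3→W3→J2→W2→J4 (+1); matched 5.
No augmenting path remains; maximum matching = 5.
König certificate: {W1, W2, W3, W4, W5} is a vertex cover of size 5 (every listed pair touches it), so no matching can be larger.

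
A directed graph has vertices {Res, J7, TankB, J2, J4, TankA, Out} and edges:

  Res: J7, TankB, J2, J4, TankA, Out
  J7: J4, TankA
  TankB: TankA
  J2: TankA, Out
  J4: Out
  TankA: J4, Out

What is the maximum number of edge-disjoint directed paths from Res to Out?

4

Assign every edge capacity 1; by Menger, the answer equals the max flow.
Path Res→Out (+1); total 1.
Path Res→J2→Out (+1); total 2.
Path Res→J4→Out (+1); total 3.
Path Res→TankA→Out (+1); total 4.
No residual Res→Out path; max flow = 4.
Certifying cut of size 4: {J4→Out, Res→J2, Res→Out, TankA→Out}.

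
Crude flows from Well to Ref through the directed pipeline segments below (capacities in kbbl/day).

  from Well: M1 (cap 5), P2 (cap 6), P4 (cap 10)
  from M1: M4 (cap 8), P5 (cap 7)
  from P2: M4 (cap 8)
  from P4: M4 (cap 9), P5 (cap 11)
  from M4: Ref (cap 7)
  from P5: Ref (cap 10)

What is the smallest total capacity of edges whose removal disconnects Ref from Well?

Augment Well→M1→M4→Ref: bottleneck 5, flow now 5.
Augment Well→P2→M4→Ref: bottleneck 2, flow now 7.
Augment Well→P4→P5→Ref: bottleneck 10, flow now 17.
No augmenting path remains; maximum flow = 17.
By max-flow min-cut, the minimum cut capacity equals the max flow.
In the residual graph, reachable from Well: {Well, M1, P2, P4, M4, P5}.
Min-cut edges: M4→Ref (7), P5→Ref (10); capacity 7 + 10 = 17.

17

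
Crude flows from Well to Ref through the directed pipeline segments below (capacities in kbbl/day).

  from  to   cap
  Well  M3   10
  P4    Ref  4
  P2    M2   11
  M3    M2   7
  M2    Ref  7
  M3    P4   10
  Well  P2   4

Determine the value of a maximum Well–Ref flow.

Augment Well→M3→M2→Ref: bottleneck 7, flow now 7.
Augment Well→M3→P4→Ref: bottleneck 3, flow now 10.
Augment Well→P2→M2→M3→P4→Ref: bottleneck 1, flow now 11. (uses reverse residual edge)
No augmenting path remains; maximum flow = 11.
In the residual graph, reachable from Well: {Well, M3, P2, M2, P4}.
Min-cut edges: M2→Ref (7), P4→Ref (4); capacity 7 + 4 = 11.
This cut is saturated, so no flow can exceed 11.

11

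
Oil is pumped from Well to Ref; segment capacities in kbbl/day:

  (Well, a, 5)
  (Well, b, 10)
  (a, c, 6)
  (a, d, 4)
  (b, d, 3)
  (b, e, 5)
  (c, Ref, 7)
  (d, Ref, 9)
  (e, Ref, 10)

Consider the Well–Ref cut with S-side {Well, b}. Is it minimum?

Given cut capacity: 5 + 3 + 5 = 13.
Augment Well→a→c→Ref: bottleneck 5, flow now 5.
Augment Well→b→d→Ref: bottleneck 3, flow now 8.
Augment Well→b→e→Ref: bottleneck 5, flow now 13.
No augmenting path remains; maximum flow = 13.
Cut capacity 13 equals the max flow, so it is a minimum cut.

Yes — it is a minimum cut (capacity 13).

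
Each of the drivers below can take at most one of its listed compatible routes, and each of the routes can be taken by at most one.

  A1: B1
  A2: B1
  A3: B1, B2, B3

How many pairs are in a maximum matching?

2

Unit-capacity flow: source→left, listed edges, right→sink; max matching = max flow.
Augmenting path A1→B1 (+1); matched 1.
Augmenting path A3→B2 (+1); matched 2.
No augmenting path remains; maximum matching = 2.
König certificate: {A3, B1} is a vertex cover of size 2 (every listed pair touches it), so no matching can be larger.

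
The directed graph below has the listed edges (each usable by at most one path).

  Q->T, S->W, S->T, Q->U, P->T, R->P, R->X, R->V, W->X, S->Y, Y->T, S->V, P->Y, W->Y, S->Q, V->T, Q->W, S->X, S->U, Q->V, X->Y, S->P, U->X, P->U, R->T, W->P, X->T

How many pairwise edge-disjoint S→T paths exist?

Assign every edge capacity 1; by Menger, the answer equals the max flow.
Path S→T (+1); total 1.
Path S→P→T (+1); total 2.
Path S→Q→T (+1); total 3.
Path S→V→T (+1); total 4.
Path S→X→T (+1); total 5.
Path S→Y→T (+1); total 6.
No residual S→T path; max flow = 6.
Certifying cut of size 6: {P→T, S→Q, S→T, S→V, X→T, Y→T}.

6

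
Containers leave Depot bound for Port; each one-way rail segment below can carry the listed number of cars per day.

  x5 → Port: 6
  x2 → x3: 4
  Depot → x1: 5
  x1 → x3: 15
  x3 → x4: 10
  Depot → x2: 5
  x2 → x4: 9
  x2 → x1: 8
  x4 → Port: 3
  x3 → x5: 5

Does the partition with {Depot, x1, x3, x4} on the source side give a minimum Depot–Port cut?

No — its capacity is 13, but the minimum cut has capacity 8.

Given cut capacity: 5 + 5 + 3 = 13.
Augment Depot→x2→x4→Port: bottleneck 3, flow now 3.
Augment Depot→x1→x3→x5→Port: bottleneck 5, flow now 8.
No augmenting path remains; maximum flow = 8.
In the residual graph, reachable from Depot: {Depot, x1, x2, x3, x4}.
Min-cut edges: x3→x5 (5), x4→Port (3); capacity 5 + 3 = 8.
Cut capacity 13 exceeds the max flow 8, so it is not minimum.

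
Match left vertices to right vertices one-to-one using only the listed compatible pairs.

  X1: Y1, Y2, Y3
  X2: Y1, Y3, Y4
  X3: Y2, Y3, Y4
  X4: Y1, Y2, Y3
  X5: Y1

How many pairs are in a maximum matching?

4

Unit-capacity flow: source→left, listed edges, right→sink; max matching = max flow.
Augmenting path X1→Y1 (+1); matched 1.
Augmenting path X2→Y3 (+1); matched 2.
Augmenting path X3→Y2 (+1); matched 3.
Augmenting path X4→Y2→X3→Y4 (+1); matched 4.
No augmenting path remains; maximum matching = 4.
König certificate: {Y1, Y2, Y3, Y4} is a vertex cover of size 4 (every listed pair touches it), so no matching can be larger.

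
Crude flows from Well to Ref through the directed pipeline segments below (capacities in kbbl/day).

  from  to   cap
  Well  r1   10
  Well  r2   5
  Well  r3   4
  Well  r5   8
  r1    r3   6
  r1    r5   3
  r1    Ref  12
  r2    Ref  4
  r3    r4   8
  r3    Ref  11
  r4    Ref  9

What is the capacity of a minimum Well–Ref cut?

Augment Well→r1→Ref: bottleneck 10, flow now 10.
Augment Well→r2→Ref: bottleneck 4, flow now 14.
Augment Well→r3→Ref: bottleneck 4, flow now 18.
No augmenting path remains; maximum flow = 18.
By max-flow min-cut, the minimum cut capacity equals the max flow.
In the residual graph, reachable from Well: {Well, r2, r5}.
Min-cut edges: Well→r1 (10), Well→r3 (4), r2→Ref (4); capacity 10 + 4 + 4 = 18.

18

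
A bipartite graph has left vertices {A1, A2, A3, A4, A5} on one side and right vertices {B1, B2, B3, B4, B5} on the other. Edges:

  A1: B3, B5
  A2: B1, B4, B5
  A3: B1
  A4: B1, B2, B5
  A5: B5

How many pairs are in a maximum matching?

Unit-capacity flow: source→left, listed edges, right→sink; max matching = max flow.
Augmenting path A1→B3 (+1); matched 1.
Augmenting path A2→B1 (+1); matched 2.
Augmenting path A4→B2 (+1); matched 3.
Augmenting path A5→B5 (+1); matched 4.
Augmenting path A3→B1→A2→B4 (+1); matched 5.
No augmenting path remains; maximum matching = 5.
König certificate: {A1, A2, A3, A4, A5} is a vertex cover of size 5 (every listed pair touches it), so no matching can be larger.

5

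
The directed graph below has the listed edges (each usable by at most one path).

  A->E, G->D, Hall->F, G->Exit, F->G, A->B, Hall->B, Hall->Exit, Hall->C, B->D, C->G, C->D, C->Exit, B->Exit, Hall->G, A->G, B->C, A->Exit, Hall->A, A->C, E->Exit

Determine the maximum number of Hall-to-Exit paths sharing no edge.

Assign every edge capacity 1; by Menger, the answer equals the max flow.
Path Hall→Exit (+1); total 1.
Path Hall→A→Exit (+1); total 2.
Path Hall→B→Exit (+1); total 3.
Path Hall→C→Exit (+1); total 4.
Path Hall→G→Exit (+1); total 5.
No residual Hall→Exit path; max flow = 5.
Certifying cut of size 5: {G→Exit, Hall→A, Hall→B, Hall→C, Hall→Exit}.

5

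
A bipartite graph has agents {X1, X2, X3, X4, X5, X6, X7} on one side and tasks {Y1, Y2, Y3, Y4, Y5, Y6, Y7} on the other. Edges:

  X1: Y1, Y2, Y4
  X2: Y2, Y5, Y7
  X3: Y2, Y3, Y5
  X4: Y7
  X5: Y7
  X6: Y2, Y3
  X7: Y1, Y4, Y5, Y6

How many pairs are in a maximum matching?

Unit-capacity flow: source→left, listed edges, right→sink; max matching = max flow.
Augmenting path X1→Y1 (+1); matched 1.
Augmenting path X2→Y2 (+1); matched 2.
Augmenting path X3→Y3 (+1); matched 3.
Augmenting path X4→Y7 (+1); matched 4.
Augmenting path X7→Y4 (+1); matched 5.
Augmenting path X6→Y2→X2→Y5 (+1); matched 6.
No augmenting path remains; maximum matching = 6.
König certificate: {X1, X2, X3, X6, X7, Y7} is a vertex cover of size 6 (every listed pair touches it), so no matching can be larger.

6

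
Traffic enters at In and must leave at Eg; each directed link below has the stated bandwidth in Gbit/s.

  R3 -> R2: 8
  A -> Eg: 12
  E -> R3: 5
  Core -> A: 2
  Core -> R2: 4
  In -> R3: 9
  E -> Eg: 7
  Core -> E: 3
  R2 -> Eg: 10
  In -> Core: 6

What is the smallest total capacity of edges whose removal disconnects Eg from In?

Augment In→R3→R2→Eg: bottleneck 8, flow now 8.
Augment In→Core→E→Eg: bottleneck 3, flow now 11.
Augment In→Core→R2→Eg: bottleneck 2, flow now 13.
Augment In→Core→A→Eg: bottleneck 1, flow now 14.
No augmenting path remains; maximum flow = 14.
By max-flow min-cut, the minimum cut capacity equals the max flow.
In the residual graph, reachable from In: {In, R3}.
Min-cut edges: In→Core (6), R3→R2 (8); capacity 6 + 8 = 14.

14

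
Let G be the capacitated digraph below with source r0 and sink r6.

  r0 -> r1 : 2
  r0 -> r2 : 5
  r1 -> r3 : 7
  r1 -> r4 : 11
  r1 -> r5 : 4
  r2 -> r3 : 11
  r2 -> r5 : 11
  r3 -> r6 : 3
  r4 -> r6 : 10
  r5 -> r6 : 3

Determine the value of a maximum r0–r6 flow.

Augment r0→r1→r3→r6: bottleneck 2, flow now 2.
Augment r0→r2→r3→r6: bottleneck 1, flow now 3.
Augment r0→r2→r5→r6: bottleneck 3, flow now 6.
Augment r0→r2→r3→r1→r4→r6: bottleneck 1, flow now 7. (uses reverse residual edge)
No augmenting path remains; maximum flow = 7.
In the residual graph, reachable from r0: {r0}.
Min-cut edges: r0→r1 (2), r0→r2 (5); capacity 2 + 5 = 7.
This cut is saturated, so no flow can exceed 7.

7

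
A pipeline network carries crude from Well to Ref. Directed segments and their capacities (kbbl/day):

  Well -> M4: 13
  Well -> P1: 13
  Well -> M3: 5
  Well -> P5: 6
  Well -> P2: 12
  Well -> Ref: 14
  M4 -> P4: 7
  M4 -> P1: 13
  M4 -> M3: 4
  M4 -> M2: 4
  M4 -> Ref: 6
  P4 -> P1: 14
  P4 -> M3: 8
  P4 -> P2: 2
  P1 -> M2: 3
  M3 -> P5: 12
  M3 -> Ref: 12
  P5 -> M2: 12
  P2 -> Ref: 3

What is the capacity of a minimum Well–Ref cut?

Augment Well→Ref: bottleneck 14, flow now 14.
Augment Well→M4→Ref: bottleneck 6, flow now 20.
Augment Well→M3→Ref: bottleneck 5, flow now 25.
Augment Well→P2→Ref: bottleneck 3, flow now 28.
Augment Well→M4→M3→Ref: bottleneck 4, flow now 32.
Augment Well→M4→P4→M3→Ref: bottleneck 3, flow now 35.
No augmenting path remains; maximum flow = 35.
By max-flow min-cut, the minimum cut capacity equals the max flow.
In the residual graph, reachable from Well: {Well, P1, P5, M2, P2}.
Min-cut edges: Well→M4 (13), Well→M3 (5), Well→Ref (14), P2→Ref (3); capacity 13 + 5 + 14 + 3 = 35.

35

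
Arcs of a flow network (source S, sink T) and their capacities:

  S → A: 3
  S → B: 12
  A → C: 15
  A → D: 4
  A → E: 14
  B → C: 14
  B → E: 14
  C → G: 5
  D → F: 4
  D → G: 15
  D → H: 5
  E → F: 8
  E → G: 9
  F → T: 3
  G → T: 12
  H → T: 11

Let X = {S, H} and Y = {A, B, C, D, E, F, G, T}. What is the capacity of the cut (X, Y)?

Edges leaving {S, H}: S→A (3), S→B (12), H→T (11).
Cut capacity = 3 + 12 + 11 = 26.

26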